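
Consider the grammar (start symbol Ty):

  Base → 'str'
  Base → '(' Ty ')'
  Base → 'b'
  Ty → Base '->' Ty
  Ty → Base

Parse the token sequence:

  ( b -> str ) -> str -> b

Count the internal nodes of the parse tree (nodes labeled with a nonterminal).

[Ty [Base ( [Ty [Base b] -> [Ty [Base str]]] )] -> [Ty [Base str] -> [Ty [Base b]]]]

10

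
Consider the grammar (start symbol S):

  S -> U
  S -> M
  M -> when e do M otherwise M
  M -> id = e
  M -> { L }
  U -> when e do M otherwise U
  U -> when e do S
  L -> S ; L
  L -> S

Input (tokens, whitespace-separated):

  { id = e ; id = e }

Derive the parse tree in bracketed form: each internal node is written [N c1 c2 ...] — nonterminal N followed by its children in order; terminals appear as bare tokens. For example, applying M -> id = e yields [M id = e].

[S [M { [L [S [M id = e]] ; [L [S [M id = e]]]] }]]

S
M
{ L }
{ S ; L }
{ M ; L }
{ id = e ; L }
{ id = e ; S }
{ id = e ; M }
{ id = e ; id = e }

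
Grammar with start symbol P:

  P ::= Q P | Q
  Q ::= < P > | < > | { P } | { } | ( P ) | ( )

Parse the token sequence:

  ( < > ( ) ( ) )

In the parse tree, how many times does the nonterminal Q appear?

4

[P [Q ( [P [Q < >] [P [Q ( )] [P [Q ( )]]]] )]]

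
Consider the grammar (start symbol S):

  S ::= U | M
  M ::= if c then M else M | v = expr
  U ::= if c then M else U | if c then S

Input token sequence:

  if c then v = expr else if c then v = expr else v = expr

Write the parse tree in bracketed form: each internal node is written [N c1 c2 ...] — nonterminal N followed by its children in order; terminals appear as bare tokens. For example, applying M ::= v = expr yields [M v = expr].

S
M
if c then M else M
if c then v = expr else M
if c then v = expr else if c then M else M
if c then v = expr else if c then v = expr else M
if c then v = expr else if c then v = expr else v = expr

[S [M if c then [M v = expr] else [M if c then [M v = expr] else [M v = expr]]]]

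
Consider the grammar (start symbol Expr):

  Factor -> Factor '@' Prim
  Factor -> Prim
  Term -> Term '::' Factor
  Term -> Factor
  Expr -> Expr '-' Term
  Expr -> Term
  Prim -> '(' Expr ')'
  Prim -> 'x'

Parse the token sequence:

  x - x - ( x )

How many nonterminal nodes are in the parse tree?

[Expr [Expr [Expr [Term [Factor [Prim x]]]] - [Term [Factor [Prim x]]]] - [Term [Factor [Prim ( [Expr [Term [Factor [Prim x]]]] )]]]]

16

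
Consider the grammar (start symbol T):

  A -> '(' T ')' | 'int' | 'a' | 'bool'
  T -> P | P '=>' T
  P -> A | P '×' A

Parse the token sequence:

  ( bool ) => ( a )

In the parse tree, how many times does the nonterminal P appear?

4

[T [P [A ( [T [P [A bool]]] )]] => [T [P [A ( [T [P [A a]]] )]]]]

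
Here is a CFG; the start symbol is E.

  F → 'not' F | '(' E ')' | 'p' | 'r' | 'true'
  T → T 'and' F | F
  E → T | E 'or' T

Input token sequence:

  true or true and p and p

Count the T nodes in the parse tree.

4

[E [E [T [F true]]] or [T [T [T [F true]] and [F p]] and [F p]]]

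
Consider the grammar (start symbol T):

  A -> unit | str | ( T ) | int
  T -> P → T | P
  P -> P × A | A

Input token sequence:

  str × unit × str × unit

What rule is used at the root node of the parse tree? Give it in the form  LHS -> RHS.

T -> P

[T [P [P [P [P [A str]] × [A unit]] × [A str]] × [A unit]]]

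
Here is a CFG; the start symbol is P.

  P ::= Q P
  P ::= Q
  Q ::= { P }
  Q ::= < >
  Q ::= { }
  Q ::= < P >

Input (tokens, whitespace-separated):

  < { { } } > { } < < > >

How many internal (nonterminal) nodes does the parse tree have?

[P [Q < [P [Q { [P [Q { }]] }]] >] [P [Q { }] [P [Q < [P [Q < >]] >]]]]

12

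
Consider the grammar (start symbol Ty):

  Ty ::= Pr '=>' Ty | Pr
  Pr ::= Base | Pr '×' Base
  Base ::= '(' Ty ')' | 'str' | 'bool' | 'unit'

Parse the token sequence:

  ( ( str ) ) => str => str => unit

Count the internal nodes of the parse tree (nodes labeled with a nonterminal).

[Ty [Pr [Base ( [Ty [Pr [Base ( [Ty [Pr [Base str]]] )]]] )]] => [Ty [Pr [Base str]] => [Ty [Pr [Base str]] => [Ty [Pr [Base unit]]]]]]

18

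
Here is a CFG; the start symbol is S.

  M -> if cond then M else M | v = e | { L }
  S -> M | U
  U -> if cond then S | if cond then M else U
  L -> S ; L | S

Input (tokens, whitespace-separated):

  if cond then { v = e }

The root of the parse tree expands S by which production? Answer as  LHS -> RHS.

[S [U if cond then [S [M { [L [S [M v = e]]] }]]]]

S -> U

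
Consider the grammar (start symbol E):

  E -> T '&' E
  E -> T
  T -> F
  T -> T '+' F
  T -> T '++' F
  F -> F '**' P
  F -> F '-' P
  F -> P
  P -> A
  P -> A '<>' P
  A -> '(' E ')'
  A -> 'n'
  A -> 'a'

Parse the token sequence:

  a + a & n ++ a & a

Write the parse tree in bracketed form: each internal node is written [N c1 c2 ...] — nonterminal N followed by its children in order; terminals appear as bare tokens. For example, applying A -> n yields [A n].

E
T & E
T + F & E
F + F & E
P + F & E
A + F & E
a + F & E
a + P & E
a + A & E
a + a & E
a + a & T & E
a + a & T ++ F & E
a + a & F ++ F & E
a + a & P ++ F & E
a + a & A ++ F & E
a + a & n ++ F & E
a + a & n ++ P & E
a + a & n ++ A & E
a + a & n ++ a & E
a + a & n ++ a & T
a + a & n ++ a & F
a + a & n ++ a & P
a + a & n ++ a & A
a + a & n ++ a & a

[E [T [T [F [P [A a]]]] + [F [P [A a]]]] & [E [T [T [F [P [A n]]]] ++ [F [P [A a]]]] & [E [T [F [P [A a]]]]]]]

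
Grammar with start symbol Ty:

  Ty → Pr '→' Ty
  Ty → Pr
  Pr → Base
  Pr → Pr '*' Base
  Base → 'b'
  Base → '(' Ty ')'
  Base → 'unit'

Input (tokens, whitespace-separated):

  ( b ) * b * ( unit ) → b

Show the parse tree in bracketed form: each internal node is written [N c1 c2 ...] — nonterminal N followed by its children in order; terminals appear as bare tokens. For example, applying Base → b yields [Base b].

[Ty [Pr [Pr [Pr [Base ( [Ty [Pr [Base b]]] )]] * [Base b]] * [Base ( [Ty [Pr [Base unit]]] )]] → [Ty [Pr [Base b]]]]

Ty
Pr → Ty
Pr * Base → Ty
Pr * Base * Base → Ty
Base * Base * Base → Ty
( Ty ) * Base * Base → Ty
( Pr ) * Base * Base → Ty
( Base ) * Base * Base → Ty
( b ) * Base * Base → Ty
( b ) * b * Base → Ty
( b ) * b * ( Ty ) → Ty
( b ) * b * ( Pr ) → Ty
( b ) * b * ( Base ) → Ty
( b ) * b * ( unit ) → Ty
( b ) * b * ( unit ) → Pr
( b ) * b * ( unit ) → Base
( b ) * b * ( unit ) → b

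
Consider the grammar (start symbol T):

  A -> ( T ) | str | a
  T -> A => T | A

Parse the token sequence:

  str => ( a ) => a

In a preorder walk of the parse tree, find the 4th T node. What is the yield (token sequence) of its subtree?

a

[T [A str] => [T [A ( [T [A a]] )] => [T [A a]]]]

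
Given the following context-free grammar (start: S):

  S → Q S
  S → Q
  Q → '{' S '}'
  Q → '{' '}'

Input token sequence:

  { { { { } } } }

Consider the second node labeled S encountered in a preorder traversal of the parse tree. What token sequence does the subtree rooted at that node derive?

[S [Q { [S [Q { [S [Q { [S [Q { }]] }]] }]] }]]

{ { { } } }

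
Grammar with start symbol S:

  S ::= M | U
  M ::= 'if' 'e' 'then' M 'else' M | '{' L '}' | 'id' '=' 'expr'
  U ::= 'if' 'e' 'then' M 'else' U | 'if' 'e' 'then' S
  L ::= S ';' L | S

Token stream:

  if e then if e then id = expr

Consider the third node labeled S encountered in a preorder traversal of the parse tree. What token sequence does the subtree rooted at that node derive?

id = expr

[S [U if e then [S [U if e then [S [M id = expr]]]]]]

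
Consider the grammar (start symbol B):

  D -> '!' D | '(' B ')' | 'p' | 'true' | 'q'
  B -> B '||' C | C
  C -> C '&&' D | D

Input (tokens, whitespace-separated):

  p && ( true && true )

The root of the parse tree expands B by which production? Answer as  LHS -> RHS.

[B [C [C [D p]] && [D ( [B [C [C [D true]] && [D true]]] )]]]

B -> C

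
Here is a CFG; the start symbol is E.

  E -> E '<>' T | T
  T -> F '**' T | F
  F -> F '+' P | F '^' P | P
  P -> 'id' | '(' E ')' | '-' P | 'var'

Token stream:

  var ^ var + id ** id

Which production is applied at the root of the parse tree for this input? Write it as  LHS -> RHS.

E -> T

[E [T [F [F [F [P var]] ^ [P var]] + [P id]] ** [T [F [P id]]]]]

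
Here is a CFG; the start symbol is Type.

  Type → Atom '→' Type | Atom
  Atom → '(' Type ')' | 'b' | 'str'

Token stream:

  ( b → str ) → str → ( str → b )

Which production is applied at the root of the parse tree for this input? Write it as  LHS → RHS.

Type → Atom '→' Type

[Type [Atom ( [Type [Atom b] → [Type [Atom str]]] )] → [Type [Atom str] → [Type [Atom ( [Type [Atom str] → [Type [Atom b]]] )]]]]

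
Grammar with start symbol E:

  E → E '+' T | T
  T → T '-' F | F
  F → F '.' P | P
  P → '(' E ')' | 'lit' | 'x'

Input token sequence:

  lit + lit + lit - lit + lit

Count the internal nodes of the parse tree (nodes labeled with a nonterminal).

19

[E [E [E [E [T [F [P lit]]]] + [T [F [P lit]]]] + [T [T [F [P lit]]] - [F [P lit]]]] + [T [F [P lit]]]]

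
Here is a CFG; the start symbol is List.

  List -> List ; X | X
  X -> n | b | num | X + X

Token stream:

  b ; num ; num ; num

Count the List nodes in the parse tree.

4

[List [List [List [List [X b]] ; [X num]] ; [X num]] ; [X num]]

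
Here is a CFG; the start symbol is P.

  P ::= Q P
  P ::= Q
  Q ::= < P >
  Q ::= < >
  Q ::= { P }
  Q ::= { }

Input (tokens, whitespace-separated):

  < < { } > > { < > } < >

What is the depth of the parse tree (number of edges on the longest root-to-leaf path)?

6

[P [Q < [P [Q < [P [Q { }]] >]] >] [P [Q { [P [Q < >]] }] [P [Q < >]]]]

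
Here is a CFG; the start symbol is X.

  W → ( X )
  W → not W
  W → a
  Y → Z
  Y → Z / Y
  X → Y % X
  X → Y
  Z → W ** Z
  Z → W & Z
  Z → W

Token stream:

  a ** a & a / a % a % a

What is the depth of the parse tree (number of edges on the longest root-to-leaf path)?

[X [Y [Z [W a] ** [Z [W a] & [Z [W a]]]] / [Y [Z [W a]]]] % [X [Y [Z [W a]]] % [X [Y [Z [W a]]]]]]

6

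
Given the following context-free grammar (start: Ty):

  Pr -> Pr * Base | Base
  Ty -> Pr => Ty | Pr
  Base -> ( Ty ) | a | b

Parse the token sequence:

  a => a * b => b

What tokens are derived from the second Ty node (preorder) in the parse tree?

[Ty [Pr [Base a]] => [Ty [Pr [Pr [Base a]] * [Base b]] => [Ty [Pr [Base b]]]]]

a * b => b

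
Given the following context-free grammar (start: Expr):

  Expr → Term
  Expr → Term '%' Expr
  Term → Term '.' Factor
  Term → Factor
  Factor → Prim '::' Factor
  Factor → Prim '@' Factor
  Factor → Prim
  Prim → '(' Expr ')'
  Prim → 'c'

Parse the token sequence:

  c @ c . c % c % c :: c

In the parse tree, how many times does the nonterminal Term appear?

4

[Expr [Term [Term [Factor [Prim c] @ [Factor [Prim c]]]] . [Factor [Prim c]]] % [Expr [Term [Factor [Prim c]]] % [Expr [Term [Factor [Prim c] :: [Factor [Prim c]]]]]]]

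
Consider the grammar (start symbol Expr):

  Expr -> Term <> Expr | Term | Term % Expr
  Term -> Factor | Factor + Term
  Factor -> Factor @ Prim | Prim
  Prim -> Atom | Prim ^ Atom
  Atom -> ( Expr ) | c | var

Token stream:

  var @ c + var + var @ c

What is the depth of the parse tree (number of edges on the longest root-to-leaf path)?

8

[Expr [Term [Factor [Factor [Prim [Atom var]]] @ [Prim [Atom c]]] + [Term [Factor [Prim [Atom var]]] + [Term [Factor [Factor [Prim [Atom var]]] @ [Prim [Atom c]]]]]]]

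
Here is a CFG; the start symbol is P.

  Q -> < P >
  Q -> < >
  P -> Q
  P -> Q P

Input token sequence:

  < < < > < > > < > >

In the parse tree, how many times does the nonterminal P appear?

5

[P [Q < [P [Q < [P [Q < >] [P [Q < >]]] >] [P [Q < >]]] >]]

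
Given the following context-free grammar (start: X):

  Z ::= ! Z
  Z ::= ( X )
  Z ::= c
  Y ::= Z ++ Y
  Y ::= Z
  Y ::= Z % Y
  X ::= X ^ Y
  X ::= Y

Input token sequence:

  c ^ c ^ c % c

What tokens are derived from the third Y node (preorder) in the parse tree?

c % c

[X [X [X [Y [Z c]]] ^ [Y [Z c]]] ^ [Y [Z c] % [Y [Z c]]]]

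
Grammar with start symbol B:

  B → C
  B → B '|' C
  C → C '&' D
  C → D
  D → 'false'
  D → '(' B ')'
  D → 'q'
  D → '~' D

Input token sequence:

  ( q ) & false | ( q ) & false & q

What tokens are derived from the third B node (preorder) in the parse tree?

q

[B [B [C [C [D ( [B [C [D q]]] )]] & [D false]]] | [C [C [C [D ( [B [C [D q]]] )]] & [D false]] & [D q]]]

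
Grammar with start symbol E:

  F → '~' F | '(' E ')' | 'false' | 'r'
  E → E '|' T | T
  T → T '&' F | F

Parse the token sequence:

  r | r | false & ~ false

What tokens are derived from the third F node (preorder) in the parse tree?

[E [E [E [T [F r]]] | [T [F r]]] | [T [T [F false]] & [F ~ [F false]]]]

false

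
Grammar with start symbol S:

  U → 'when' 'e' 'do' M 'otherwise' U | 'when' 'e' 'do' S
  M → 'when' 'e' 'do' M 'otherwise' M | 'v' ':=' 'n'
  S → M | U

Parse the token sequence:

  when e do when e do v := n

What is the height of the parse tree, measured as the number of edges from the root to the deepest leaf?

6

[S [U when e do [S [U when e do [S [M v := n]]]]]]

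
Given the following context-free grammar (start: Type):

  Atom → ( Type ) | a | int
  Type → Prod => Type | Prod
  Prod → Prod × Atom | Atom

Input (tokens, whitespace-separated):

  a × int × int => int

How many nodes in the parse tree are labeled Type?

[Type [Prod [Prod [Prod [Atom a]] × [Atom int]] × [Atom int]] => [Type [Prod [Atom int]]]]

2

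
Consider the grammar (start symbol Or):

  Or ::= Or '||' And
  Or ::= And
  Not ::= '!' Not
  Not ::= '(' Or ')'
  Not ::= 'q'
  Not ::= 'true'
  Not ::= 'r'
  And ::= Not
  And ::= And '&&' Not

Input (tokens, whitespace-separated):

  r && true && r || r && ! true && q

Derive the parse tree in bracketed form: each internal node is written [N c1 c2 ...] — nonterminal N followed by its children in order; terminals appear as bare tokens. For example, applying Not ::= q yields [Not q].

[Or [Or [And [And [And [Not r]] && [Not true]] && [Not r]]] || [And [And [And [Not r]] && [Not ! [Not true]]] && [Not q]]]

Or
Or || And
And || And
And && Not || And
And && Not && Not || And
Not && Not && Not || And
r && Not && Not || And
r && true && Not || And
r && true && r || And
r && true && r || And && Not
r && true && r || And && Not && Not
r && true && r || Not && Not && Not
r && true && r || r && Not && Not
r && true && r || r && ! Not && Not
r && true && r || r && ! true && Not
r && true && r || r && ! true && q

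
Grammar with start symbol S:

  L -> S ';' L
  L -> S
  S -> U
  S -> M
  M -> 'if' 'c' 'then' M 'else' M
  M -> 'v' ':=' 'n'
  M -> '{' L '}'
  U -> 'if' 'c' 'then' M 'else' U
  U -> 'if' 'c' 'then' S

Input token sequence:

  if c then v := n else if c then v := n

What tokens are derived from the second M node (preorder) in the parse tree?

[S [U if c then [M v := n] else [U if c then [S [M v := n]]]]]

v := n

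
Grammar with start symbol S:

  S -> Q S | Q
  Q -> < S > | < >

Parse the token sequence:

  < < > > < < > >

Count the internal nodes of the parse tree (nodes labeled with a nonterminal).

[S [Q < [S [Q < >]] >] [S [Q < [S [Q < >]] >]]]

8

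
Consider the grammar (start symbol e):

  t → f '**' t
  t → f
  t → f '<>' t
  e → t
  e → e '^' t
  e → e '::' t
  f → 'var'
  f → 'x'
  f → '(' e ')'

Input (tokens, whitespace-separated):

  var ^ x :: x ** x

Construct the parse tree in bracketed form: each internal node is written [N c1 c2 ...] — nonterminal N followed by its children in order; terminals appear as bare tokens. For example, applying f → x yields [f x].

[e [e [e [t [f var]]] ^ [t [f x]]] :: [t [f x] ** [t [f x]]]]

e
e :: t
e ^ t :: t
t ^ t :: t
f ^ t :: t
var ^ t :: t
var ^ f :: t
var ^ x :: t
var ^ x :: f ** t
var ^ x :: x ** t
var ^ x :: x ** f
var ^ x :: x ** x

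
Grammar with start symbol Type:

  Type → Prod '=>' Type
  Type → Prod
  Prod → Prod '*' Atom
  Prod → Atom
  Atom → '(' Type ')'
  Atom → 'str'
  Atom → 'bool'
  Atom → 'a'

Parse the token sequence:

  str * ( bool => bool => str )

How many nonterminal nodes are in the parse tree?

[Type [Prod [Prod [Atom str]] * [Atom ( [Type [Prod [Atom bool]] => [Type [Prod [Atom bool]] => [Type [Prod [Atom str]]]]] )]]]

14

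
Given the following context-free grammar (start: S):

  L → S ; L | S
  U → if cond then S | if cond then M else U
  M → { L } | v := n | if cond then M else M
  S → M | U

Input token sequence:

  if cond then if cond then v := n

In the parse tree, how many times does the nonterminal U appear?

2

[S [U if cond then [S [U if cond then [S [M v := n]]]]]]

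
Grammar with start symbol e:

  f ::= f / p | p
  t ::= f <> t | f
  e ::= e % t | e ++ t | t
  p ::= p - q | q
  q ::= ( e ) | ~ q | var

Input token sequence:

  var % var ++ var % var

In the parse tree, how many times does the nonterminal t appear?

4

[e [e [e [e [t [f [p [q var]]]]] % [t [f [p [q var]]]]] ++ [t [f [p [q var]]]]] % [t [f [p [q var]]]]]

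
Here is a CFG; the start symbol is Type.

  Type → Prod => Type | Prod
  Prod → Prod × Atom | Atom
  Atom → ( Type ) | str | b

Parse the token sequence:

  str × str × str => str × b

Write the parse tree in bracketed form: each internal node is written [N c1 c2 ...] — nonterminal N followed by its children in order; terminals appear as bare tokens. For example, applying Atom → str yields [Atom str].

[Type [Prod [Prod [Prod [Atom str]] × [Atom str]] × [Atom str]] => [Type [Prod [Prod [Atom str]] × [Atom b]]]]

Type
Prod => Type
Prod × Atom => Type
Prod × Atom × Atom => Type
Atom × Atom × Atom => Type
str × Atom × Atom => Type
str × str × Atom => Type
str × str × str => Type
str × str × str => Prod
str × str × str => Prod × Atom
str × str × str => Atom × Atom
str × str × str => str × Atom
str × str × str => str × b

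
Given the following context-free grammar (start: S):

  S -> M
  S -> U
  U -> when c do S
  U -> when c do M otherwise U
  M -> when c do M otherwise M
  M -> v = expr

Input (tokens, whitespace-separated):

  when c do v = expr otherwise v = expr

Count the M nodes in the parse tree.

[S [M when c do [M v = expr] otherwise [M v = expr]]]

3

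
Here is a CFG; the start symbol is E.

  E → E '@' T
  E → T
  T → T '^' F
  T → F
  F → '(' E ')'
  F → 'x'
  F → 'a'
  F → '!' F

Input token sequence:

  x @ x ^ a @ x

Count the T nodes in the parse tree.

4

[E [E [E [T [F x]]] @ [T [T [F x]] ^ [F a]]] @ [T [F x]]]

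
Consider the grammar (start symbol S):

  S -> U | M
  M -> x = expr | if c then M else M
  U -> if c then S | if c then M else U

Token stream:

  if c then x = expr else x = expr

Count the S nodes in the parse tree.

[S [M if c then [M x = expr] else [M x = expr]]]

1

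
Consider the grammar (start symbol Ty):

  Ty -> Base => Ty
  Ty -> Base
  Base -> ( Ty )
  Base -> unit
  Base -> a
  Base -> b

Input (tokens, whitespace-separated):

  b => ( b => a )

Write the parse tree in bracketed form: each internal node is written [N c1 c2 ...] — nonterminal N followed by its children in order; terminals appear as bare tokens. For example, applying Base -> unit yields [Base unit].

Ty
Base => Ty
b => Ty
b => Base
b => ( Ty )
b => ( Base => Ty )
b => ( b => Ty )
b => ( b => Base )
b => ( b => a )

[Ty [Base b] => [Ty [Base ( [Ty [Base b] => [Ty [Base a]]] )]]]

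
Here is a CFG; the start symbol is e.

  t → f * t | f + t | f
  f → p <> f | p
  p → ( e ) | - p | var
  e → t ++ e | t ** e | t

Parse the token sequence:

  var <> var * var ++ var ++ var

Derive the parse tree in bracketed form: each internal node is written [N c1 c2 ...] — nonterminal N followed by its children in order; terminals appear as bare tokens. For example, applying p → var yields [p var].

e
t ++ e
f * t ++ e
p <> f * t ++ e
var <> f * t ++ e
var <> p * t ++ e
var <> var * t ++ e
var <> var * f ++ e
var <> var * p ++ e
var <> var * var ++ e
var <> var * var ++ t ++ e
var <> var * var ++ f ++ e
var <> var * var ++ p ++ e
var <> var * var ++ var ++ e
var <> var * var ++ var ++ t
var <> var * var ++ var ++ f
var <> var * var ++ var ++ p
var <> var * var ++ var ++ var

[e [t [f [p var] <> [f [p var]]] * [t [f [p var]]]] ++ [e [t [f [p var]]] ++ [e [t [f [p var]]]]]]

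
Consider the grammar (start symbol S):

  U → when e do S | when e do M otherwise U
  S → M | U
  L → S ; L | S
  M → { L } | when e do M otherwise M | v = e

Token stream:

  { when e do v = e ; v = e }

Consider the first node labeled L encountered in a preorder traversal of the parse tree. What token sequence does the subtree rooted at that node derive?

when e do v = e ; v = e

[S [M { [L [S [U when e do [S [M v = e]]]] ; [L [S [M v = e]]]] }]]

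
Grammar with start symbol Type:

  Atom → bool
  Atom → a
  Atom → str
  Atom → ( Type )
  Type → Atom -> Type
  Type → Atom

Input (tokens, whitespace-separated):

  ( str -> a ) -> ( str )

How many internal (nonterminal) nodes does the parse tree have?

10

[Type [Atom ( [Type [Atom str] -> [Type [Atom a]]] )] -> [Type [Atom ( [Type [Atom str]] )]]]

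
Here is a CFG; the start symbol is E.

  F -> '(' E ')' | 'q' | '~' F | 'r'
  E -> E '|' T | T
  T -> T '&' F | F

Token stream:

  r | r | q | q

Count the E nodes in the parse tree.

4

[E [E [E [E [T [F r]]] | [T [F r]]] | [T [F q]]] | [T [F q]]]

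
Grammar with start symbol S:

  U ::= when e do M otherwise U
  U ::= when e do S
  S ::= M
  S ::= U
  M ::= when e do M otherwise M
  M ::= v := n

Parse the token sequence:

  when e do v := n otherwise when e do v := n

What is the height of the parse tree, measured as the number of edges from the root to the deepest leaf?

5

[S [U when e do [M v := n] otherwise [U when e do [S [M v := n]]]]]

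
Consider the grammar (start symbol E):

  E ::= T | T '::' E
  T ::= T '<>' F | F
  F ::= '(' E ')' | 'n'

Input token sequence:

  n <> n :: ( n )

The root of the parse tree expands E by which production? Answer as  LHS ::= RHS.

E ::= T '::' E

[E [T [T [F n]] <> [F n]] :: [E [T [F ( [E [T [F n]]] )]]]]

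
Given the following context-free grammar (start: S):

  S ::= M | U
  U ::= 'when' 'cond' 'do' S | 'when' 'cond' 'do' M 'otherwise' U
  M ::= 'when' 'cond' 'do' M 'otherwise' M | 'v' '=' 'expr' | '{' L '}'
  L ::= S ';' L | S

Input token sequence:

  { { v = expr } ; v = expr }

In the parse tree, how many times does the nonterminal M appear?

[S [M { [L [S [M { [L [S [M v = expr]]] }]] ; [L [S [M v = expr]]]] }]]

4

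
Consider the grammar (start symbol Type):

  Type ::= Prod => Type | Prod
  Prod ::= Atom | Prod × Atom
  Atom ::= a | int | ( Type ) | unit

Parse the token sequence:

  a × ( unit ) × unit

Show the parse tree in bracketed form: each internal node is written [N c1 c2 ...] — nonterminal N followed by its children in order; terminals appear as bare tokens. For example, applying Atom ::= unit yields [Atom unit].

[Type [Prod [Prod [Prod [Atom a]] × [Atom ( [Type [Prod [Atom unit]]] )]] × [Atom unit]]]

Type
Prod
Prod × Atom
Prod × Atom × Atom
Atom × Atom × Atom
a × Atom × Atom
a × ( Type ) × Atom
a × ( Prod ) × Atom
a × ( Atom ) × Atom
a × ( unit ) × Atom
a × ( unit ) × unit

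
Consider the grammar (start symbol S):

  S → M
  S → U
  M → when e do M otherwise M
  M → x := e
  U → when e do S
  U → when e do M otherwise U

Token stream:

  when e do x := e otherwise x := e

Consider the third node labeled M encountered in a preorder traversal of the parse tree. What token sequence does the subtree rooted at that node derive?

x := e

[S [M when e do [M x := e] otherwise [M x := e]]]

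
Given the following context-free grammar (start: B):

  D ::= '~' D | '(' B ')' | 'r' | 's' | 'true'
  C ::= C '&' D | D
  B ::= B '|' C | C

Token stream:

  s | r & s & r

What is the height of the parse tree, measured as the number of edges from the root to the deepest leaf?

5

[B [B [C [D s]]] | [C [C [C [D r]] & [D s]] & [D r]]]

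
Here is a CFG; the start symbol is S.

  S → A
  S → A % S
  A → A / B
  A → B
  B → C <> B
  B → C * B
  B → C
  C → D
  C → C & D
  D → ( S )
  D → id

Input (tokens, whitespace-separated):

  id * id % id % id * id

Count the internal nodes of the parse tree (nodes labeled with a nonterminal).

21

[S [A [B [C [D id]] * [B [C [D id]]]]] % [S [A [B [C [D id]]]] % [S [A [B [C [D id]] * [B [C [D id]]]]]]]]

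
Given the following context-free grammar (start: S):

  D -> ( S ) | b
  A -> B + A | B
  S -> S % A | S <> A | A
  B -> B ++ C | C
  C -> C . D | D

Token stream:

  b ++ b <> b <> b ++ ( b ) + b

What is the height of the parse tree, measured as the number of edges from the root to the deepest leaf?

10

[S [S [S [A [B [B [C [D b]]] ++ [C [D b]]]]] <> [A [B [C [D b]]]]] <> [A [B [B [C [D b]]] ++ [C [D ( [S [A [B [C [D b]]]]] )]]] + [A [B [C [D b]]]]]]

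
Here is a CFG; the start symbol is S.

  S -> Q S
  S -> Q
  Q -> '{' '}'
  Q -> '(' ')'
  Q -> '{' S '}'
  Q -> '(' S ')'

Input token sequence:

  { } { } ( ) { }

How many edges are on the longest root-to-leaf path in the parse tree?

5

[S [Q { }] [S [Q { }] [S [Q ( )] [S [Q { }]]]]]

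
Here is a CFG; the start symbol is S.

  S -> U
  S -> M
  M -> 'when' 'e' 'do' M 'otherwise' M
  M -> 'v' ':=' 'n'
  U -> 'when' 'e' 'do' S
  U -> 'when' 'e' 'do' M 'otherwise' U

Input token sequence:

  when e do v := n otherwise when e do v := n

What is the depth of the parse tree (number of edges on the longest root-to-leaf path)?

[S [U when e do [M v := n] otherwise [U when e do [S [M v := n]]]]]

5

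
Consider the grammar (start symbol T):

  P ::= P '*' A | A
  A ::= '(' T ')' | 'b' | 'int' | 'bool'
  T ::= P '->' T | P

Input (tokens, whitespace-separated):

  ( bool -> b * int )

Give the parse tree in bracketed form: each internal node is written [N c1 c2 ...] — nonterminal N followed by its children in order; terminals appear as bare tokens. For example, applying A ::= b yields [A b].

T
P
A
( T )
( P -> T )
( A -> T )
( bool -> T )
( bool -> P )
( bool -> P * A )
( bool -> A * A )
( bool -> b * A )
( bool -> b * int )

[T [P [A ( [T [P [A bool]] -> [T [P [P [A b]] * [A int]]]] )]]]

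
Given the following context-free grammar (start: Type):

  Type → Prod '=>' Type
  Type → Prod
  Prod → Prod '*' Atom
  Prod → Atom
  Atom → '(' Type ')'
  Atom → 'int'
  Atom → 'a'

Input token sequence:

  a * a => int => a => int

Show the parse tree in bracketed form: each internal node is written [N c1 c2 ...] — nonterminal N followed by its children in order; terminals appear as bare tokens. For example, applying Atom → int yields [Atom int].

[Type [Prod [Prod [Atom a]] * [Atom a]] => [Type [Prod [Atom int]] => [Type [Prod [Atom a]] => [Type [Prod [Atom int]]]]]]

Type
Prod => Type
Prod * Atom => Type
Atom * Atom => Type
a * Atom => Type
a * a => Type
a * a => Prod => Type
a * a => Atom => Type
a * a => int => Type
a * a => int => Prod => Type
a * a => int => Atom => Type
a * a => int => a => Type
a * a => int => a => Prod
a * a => int => a => Atom
a * a => int => a => int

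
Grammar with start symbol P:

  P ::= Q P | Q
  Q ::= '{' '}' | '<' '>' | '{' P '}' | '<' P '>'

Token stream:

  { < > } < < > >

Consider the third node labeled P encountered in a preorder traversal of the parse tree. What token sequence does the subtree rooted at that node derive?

< < > >

[P [Q { [P [Q < >]] }] [P [Q < [P [Q < >]] >]]]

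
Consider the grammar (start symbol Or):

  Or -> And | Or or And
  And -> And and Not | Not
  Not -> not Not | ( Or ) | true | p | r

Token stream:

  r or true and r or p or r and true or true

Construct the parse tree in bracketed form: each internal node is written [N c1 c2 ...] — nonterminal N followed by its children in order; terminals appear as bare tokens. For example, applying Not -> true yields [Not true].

[Or [Or [Or [Or [Or [And [Not r]]] or [And [And [Not true]] and [Not r]]] or [And [Not p]]] or [And [And [Not r]] and [Not true]]] or [And [Not true]]]

Or
Or or And
Or or And or And
Or or And or And or And
Or or And or And or And or And
And or And or And or And or And
Not or And or And or And or And
r or And or And or And or And
r or And and Not or And or And or And
r or Not and Not or And or And or And
r or true and Not or And or And or And
r or true and r or And or And or And
r or true and r or Not or And or And
r or true and r or p or And or And
r or true and r or p or And and Not or And
r or true and r or p or Not and Not or And
r or true and r or p or r and Not or And
r or true and r or p or r and true or And
r or true and r or p or r and true or Not
r or true and r or p or r and true or true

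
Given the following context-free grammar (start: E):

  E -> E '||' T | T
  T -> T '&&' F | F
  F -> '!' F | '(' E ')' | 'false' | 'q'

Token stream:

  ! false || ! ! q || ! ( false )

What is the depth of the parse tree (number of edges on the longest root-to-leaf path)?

[E [E [E [T [F ! [F false]]]] || [T [F ! [F ! [F q]]]]] || [T [F ! [F ( [E [T [F false]]] )]]]]

7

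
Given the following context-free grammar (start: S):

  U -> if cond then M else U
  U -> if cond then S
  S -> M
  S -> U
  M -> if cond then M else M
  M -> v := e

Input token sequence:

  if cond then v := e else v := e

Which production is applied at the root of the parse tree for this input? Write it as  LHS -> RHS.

[S [M if cond then [M v := e] else [M v := e]]]

S -> M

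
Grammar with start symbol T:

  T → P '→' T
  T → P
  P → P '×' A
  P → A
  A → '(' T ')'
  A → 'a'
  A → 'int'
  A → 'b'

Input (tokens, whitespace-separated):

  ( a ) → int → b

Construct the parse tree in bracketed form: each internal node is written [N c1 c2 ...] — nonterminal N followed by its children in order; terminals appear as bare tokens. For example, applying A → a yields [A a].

[T [P [A ( [T [P [A a]]] )]] → [T [P [A int]] → [T [P [A b]]]]]

T
P → T
A → T
( T ) → T
( P ) → T
( A ) → T
( a ) → T
( a ) → P → T
( a ) → A → T
( a ) → int → T
( a ) → int → P
( a ) → int → A
( a ) → int → b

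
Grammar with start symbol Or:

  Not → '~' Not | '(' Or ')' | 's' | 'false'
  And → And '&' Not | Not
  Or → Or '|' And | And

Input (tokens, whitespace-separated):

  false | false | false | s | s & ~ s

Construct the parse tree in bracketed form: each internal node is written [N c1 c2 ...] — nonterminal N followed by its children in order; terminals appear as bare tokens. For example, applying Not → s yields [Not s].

Or
Or | And
Or | And | And
Or | And | And | And
Or | And | And | And | And
And | And | And | And | And
Not | And | And | And | And
false | And | And | And | And
false | Not | And | And | And
false | false | And | And | And
false | false | Not | And | And
false | false | false | And | And
false | false | false | Not | And
false | false | false | s | And
false | false | false | s | And & Not
false | false | false | s | Not & Not
false | false | false | s | s & Not
false | false | false | s | s & ~ Not
false | false | false | s | s & ~ s

[Or [Or [Or [Or [Or [And [Not false]]] | [And [Not false]]] | [And [Not false]]] | [And [Not s]]] | [And [And [Not s]] & [Not ~ [Not s]]]]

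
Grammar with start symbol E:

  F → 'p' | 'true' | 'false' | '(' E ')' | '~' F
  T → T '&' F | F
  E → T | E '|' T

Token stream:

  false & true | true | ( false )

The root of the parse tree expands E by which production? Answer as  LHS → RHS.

E → E '|' T

[E [E [E [T [T [F false]] & [F true]]] | [T [F true]]] | [T [F ( [E [T [F false]]] )]]]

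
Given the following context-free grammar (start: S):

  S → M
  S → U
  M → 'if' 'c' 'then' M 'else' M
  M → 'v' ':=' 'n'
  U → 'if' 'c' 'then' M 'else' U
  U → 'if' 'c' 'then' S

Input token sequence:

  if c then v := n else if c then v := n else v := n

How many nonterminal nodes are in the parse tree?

6

[S [M if c then [M v := n] else [M if c then [M v := n] else [M v := n]]]]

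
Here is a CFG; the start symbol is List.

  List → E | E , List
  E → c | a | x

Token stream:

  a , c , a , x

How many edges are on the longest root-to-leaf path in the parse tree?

[List [E a] , [List [E c] , [List [E a] , [List [E x]]]]]

5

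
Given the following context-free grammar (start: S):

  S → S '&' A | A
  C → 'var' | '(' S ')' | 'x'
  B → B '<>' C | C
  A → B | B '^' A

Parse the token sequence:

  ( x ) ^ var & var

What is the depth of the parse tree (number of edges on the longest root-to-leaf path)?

9

[S [S [A [B [C ( [S [A [B [C x]]]] )]] ^ [A [B [C var]]]]] & [A [B [C var]]]]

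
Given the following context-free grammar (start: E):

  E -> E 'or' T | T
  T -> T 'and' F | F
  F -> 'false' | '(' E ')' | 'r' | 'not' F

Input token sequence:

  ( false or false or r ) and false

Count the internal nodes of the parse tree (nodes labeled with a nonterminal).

[E [T [T [F ( [E [E [E [T [F false]]] or [T [F false]]] or [T [F r]]] )]] and [F false]]]

14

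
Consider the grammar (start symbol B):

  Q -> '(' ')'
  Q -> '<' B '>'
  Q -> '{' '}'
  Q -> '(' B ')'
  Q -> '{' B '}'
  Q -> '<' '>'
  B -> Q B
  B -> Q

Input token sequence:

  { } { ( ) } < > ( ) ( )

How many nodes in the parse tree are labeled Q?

[B [Q { }] [B [Q { [B [Q ( )]] }] [B [Q < >] [B [Q ( )] [B [Q ( )]]]]]]

6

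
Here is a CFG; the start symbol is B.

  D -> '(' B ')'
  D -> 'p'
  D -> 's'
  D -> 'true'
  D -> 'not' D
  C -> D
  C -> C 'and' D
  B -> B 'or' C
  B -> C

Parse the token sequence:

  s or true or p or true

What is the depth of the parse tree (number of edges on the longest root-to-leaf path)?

6

[B [B [B [B [C [D s]]] or [C [D true]]] or [C [D p]]] or [C [D true]]]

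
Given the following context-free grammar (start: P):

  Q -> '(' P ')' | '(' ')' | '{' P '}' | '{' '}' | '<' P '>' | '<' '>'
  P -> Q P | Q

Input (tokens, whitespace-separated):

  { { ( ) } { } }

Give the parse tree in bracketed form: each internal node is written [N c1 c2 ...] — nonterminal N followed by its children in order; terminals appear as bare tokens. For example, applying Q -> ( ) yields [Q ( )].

P
Q
{ P }
{ Q P }
{ { P } P }
{ { Q } P }
{ { ( ) } P }
{ { ( ) } Q }
{ { ( ) } { } }

[P [Q { [P [Q { [P [Q ( )]] }] [P [Q { }]]] }]]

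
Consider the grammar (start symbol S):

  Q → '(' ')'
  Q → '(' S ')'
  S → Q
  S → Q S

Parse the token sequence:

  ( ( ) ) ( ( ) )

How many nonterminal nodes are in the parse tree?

8

[S [Q ( [S [Q ( )]] )] [S [Q ( [S [Q ( )]] )]]]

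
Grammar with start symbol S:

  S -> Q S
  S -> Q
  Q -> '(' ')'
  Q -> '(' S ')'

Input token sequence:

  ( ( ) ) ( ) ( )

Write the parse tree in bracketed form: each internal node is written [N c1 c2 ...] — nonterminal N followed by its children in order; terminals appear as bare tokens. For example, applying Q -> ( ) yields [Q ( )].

S
Q S
( S ) S
( Q ) S
( ( ) ) S
( ( ) ) Q S
( ( ) ) ( ) S
( ( ) ) ( ) Q
( ( ) ) ( ) ( )

[S [Q ( [S [Q ( )]] )] [S [Q ( )] [S [Q ( )]]]]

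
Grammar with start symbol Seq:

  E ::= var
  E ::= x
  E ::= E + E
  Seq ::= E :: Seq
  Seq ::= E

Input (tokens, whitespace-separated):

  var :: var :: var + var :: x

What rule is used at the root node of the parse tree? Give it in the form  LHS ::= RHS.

[Seq [E var] :: [Seq [E var] :: [Seq [E [E var] + [E var]] :: [Seq [E x]]]]]

Seq ::= E :: Seq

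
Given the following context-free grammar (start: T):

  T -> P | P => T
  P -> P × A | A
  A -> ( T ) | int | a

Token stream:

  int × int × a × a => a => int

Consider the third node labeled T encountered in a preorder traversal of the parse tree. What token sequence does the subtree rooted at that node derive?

int

[T [P [P [P [P [A int]] × [A int]] × [A a]] × [A a]] => [T [P [A a]] => [T [P [A int]]]]]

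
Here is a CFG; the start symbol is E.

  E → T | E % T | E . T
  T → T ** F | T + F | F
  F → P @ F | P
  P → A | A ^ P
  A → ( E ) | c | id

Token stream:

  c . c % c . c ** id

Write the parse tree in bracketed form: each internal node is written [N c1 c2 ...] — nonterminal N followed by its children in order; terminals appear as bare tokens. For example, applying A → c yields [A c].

[E [E [E [E [T [F [P [A c]]]]] . [T [F [P [A c]]]]] % [T [F [P [A c]]]]] . [T [T [F [P [A c]]]] ** [F [P [A id]]]]]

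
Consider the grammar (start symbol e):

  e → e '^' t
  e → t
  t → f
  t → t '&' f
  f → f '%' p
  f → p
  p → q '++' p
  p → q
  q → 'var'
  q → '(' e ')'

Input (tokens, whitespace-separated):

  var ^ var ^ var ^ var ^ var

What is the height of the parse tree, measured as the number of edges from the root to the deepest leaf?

[e [e [e [e [e [t [f [p [q var]]]]] ^ [t [f [p [q var]]]]] ^ [t [f [p [q var]]]]] ^ [t [f [p [q var]]]]] ^ [t [f [p [q var]]]]]

9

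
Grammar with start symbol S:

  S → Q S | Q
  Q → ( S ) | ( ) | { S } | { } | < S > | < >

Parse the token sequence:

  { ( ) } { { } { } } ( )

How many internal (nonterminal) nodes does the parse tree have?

[S [Q { [S [Q ( )]] }] [S [Q { [S [Q { }] [S [Q { }]]] }] [S [Q ( )]]]]

12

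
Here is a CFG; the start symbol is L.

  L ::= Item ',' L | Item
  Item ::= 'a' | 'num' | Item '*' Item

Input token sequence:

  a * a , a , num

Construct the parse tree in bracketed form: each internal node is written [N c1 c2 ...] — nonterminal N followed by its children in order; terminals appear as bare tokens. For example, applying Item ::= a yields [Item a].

L
Item , L
Item * Item , L
a * Item , L
a * a , L
a * a , Item , L
a * a , a , L
a * a , a , Item
a * a , a , num

[L [Item [Item a] * [Item a]] , [L [Item a] , [L [Item num]]]]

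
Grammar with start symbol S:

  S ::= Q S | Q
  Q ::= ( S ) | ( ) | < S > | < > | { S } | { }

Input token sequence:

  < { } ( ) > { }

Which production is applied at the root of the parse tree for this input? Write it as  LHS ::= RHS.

S ::= Q S

[S [Q < [S [Q { }] [S [Q ( )]]] >] [S [Q { }]]]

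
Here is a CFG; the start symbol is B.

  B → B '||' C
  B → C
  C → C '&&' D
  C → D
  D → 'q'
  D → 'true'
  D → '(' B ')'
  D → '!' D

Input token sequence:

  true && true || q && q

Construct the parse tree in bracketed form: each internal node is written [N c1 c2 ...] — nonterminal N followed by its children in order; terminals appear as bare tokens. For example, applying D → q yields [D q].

[B [B [C [C [D true]] && [D true]]] || [C [C [D q]] && [D q]]]

B
B || C
C || C
C && D || C
D && D || C
true && D || C
true && true || C
true && true || C && D
true && true || D && D
true && true || q && D
true && true || q && q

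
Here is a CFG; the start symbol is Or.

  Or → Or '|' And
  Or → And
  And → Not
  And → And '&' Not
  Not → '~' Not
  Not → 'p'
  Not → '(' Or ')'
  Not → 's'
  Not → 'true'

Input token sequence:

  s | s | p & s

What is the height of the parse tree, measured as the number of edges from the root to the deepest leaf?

[Or [Or [Or [And [Not s]]] | [And [Not s]]] | [And [And [Not p]] & [Not s]]]

5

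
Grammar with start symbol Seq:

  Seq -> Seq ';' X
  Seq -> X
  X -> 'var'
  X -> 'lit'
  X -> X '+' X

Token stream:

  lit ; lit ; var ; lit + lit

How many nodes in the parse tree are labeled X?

6

[Seq [Seq [Seq [Seq [X lit]] ; [X lit]] ; [X var]] ; [X [X lit] + [X lit]]]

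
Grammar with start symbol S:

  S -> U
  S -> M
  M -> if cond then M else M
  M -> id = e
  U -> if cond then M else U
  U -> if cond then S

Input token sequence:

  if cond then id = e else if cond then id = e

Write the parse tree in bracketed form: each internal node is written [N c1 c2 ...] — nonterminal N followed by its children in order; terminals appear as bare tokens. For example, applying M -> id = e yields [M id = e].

S
U
if cond then M else U
if cond then id = e else U
if cond then id = e else if cond then S
if cond then id = e else if cond then M
if cond then id = e else if cond then id = e

[S [U if cond then [M id = e] else [U if cond then [S [M id = e]]]]]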